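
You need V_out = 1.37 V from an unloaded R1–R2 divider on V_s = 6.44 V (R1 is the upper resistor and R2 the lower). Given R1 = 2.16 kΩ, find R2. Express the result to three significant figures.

Required fraction k = V_out/V_s = 0.2127.
So R2 = R1 · V_out/(V_s − V_out) = 2.16 × 1.37/(6.44 − 1.37) = 2.16 × 0.2702 = 0.5837 kΩ.

R2 ≈ 0.584 kΩ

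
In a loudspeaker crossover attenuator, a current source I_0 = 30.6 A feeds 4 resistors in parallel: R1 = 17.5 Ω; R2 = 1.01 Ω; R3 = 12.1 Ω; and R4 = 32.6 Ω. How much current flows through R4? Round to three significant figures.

Total conductance ΣG = 1/17.5 + 1/1.01 + 1/12.1 + 1/32.6 = 1.161 (units of 1/Ω).
R4 takes the fraction G_k/ΣG = 0.03067/1.161 = 0.02643, so I = 30.6 × 0.02643 = 0.8088 A.

I ≈ 0.809 A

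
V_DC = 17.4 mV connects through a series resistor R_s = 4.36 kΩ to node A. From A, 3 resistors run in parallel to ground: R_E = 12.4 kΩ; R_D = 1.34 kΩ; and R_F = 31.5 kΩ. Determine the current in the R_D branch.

Parallel bank: R_p = 1/(1/12.4 + 1/1.34 + 1/31.5) = 1.165 kΩ.
Node voltage V_A = V_DC · R_p/(R_s + R_p) = 17.4 × 0.2108 = 3.668 mV.
Branch current I = V_A/R_D = 3.668/1.34 = 2.737 µA.

I ≈ 2.74 µA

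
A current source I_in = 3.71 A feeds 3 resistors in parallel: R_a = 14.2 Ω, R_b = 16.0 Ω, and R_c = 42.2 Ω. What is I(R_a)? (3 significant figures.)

I ≈ 1.67 A

ΣG = 1/14.2 + 1/16.0 + 1/42.2 = 0.1566.
R_a takes the fraction G_k/ΣG = 0.07042/0.1566 = 0.4496, so I = 3.71 × 0.4496 = 1.668 A.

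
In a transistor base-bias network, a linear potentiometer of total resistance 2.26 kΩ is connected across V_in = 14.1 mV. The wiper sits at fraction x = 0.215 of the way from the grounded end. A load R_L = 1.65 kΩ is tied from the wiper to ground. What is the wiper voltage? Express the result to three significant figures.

Lower segment x·R_p = 0.4859 kΩ; upper segment (1−x)·R_p = 1.774 kΩ.
R_L loads the lower segment: effective lower R = 0.3754 kΩ.
V_out = 14.1 × 0.3754/(1.774 + 0.3754) = 2.462 mV.
(Unloaded: V_out = x·V_in = 3.03 mV.)

V_out ≈ 2.46 mV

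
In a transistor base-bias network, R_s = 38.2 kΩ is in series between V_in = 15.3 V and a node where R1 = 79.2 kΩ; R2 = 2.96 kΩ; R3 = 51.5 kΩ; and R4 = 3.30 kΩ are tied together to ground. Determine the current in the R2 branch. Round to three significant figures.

I ≈ 0.194 mA

Equivalent of the parallel group: R_p = 1.486 kΩ.
Node voltage V_A = V_in · R_p/(R_s + R_p) = 15.3 × 0.03745 = 0.5729 V.
Branch current I = V_A/R2 = 0.5729/2.96 = 0.1936 mA.
(Equivalently: I_total = 0.3855 mA, then current-divider fraction G_k/ΣG = 0.5021.)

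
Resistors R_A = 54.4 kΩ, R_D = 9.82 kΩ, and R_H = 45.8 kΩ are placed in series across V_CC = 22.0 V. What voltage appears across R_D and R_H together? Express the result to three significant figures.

V ≈ 11.1 V

ΣR = 54.4 + 9.82 + 45.8 = 110.0 kΩ.
R_{R_D..R_H} = 9.82 + 45.8 = 55.62 kΩ.
By the voltage-divider rule, V = 22.0 × 55.62/110.0 = 11.12 V.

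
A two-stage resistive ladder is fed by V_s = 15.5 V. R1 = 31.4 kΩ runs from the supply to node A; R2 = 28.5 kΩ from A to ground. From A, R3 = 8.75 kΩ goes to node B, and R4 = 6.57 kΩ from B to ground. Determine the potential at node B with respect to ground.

The second stage (R3 + R4 = 15.32 kΩ) loads node A in parallel with R2.
R2 ‖ (R3+R4) = 9.964 kΩ.
V_A = 15.5 × 9.964/(31.4 + 9.964) = 3.734 V.
Stage 2 is unloaded, so V_B = V_A · R4/(R3+R4) = 3.734 × 6.57/15.32 = 1.601 V.

V_B ≈ 1.60 V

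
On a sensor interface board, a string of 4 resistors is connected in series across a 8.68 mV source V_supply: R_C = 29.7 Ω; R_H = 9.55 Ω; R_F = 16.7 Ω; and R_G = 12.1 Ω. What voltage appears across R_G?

V ≈ 1.54 mV

ΣR = 29.7 + 9.55 + 16.7 + 12.1 = 68.05 Ω.
Voltage divider: V = V_supply · (12.10 / 68.05) = 8.68 × 0.1778 = 1.543 mV.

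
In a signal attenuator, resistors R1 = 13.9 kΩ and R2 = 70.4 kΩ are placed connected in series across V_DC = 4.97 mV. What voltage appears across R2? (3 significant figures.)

Total series resistance ΣR = 13.9 + 70.4 = 84.30 kΩ.
By the voltage-divider rule, V = 4.97 × 70.40/84.30 = 4.151 mV.

V ≈ 4.15 mV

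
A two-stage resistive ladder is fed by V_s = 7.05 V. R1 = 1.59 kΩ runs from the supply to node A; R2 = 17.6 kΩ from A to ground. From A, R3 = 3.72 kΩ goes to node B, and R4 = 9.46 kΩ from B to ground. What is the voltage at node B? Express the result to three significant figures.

V_B ≈ 4.18 V

Looking into the second stage from A: R3 + R4 = 13.18 kΩ appears in parallel with R2.
R2 ‖ (R3+R4) = 7.536 kΩ.
So V_A = 7.05 × 0.8258 = 5.822 V.
Then the unloaded second divider: V_B = V_A × R4/(R3+R4) = 5.822 × 0.7178 = 4.179 V.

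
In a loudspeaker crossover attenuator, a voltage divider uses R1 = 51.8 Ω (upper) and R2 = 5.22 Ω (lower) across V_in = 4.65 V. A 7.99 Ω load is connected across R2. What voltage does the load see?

First combine the lower leg with the load: R2 ‖ R_L = 3.157 Ω.
Then V_out = V_in · R2'/(R1 + R2') = 4.65 × 3.157/54.96 = 0.2671 V.
(Unloaded it would be 0.426 V; the load pulls it down.)

V_out ≈ 0.267 V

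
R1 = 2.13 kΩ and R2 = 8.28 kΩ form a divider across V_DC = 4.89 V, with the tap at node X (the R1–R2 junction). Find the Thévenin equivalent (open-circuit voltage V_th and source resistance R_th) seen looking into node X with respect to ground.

Open-circuit (no load on X): V_th = V_DC · R2/(R1 + R2) = 4.89 × 8.28/(2.130 + 8.28) = 3.889 V.
Looking into X with the source shorted: R_th = R1·R2/(R1+R2) = 2.130 × 8.28/10.41 = 1.694 kΩ.

V_th ≈ 3.89 V, R_th ≈ 1.69 kΩ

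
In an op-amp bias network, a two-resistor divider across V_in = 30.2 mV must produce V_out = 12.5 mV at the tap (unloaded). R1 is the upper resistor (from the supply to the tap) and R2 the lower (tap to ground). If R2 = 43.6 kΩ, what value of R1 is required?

V_out/V_in = R2/(R1+R2) = 0.4139.
R1 = R2·(1/k − 1) = 43.6 × 1.416 = 61.74 kΩ.

R1 ≈ 61.7 kΩ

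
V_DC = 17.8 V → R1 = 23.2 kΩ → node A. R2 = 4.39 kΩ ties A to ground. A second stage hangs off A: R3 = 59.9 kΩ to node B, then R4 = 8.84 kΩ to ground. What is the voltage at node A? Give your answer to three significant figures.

Looking into the second stage from A: R3 + R4 = 68.74 kΩ appears in parallel with R2.
Effective lower resistance at A: R2 ‖ 68.74 = 4.126 kΩ.
V_A = 17.8 × 4.126/(23.2 + 4.126) = 2.688 V.

V_A ≈ 2.69 V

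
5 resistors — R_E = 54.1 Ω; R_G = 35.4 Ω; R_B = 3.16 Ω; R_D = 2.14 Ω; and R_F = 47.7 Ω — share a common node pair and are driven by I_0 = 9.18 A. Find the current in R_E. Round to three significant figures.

Total conductance ΣG = 1/54.1 + 1/35.4 + 1/3.16 + 1/2.14 + 1/47.7 = 0.8514 (units of 1/Ω).
Current divider: I(R_E) = I_0 · G_k/ΣG = 9.18 × (0.01848/0.8514) = 9.18 × 0.02171 = 0.1993 A.

I ≈ 0.199 A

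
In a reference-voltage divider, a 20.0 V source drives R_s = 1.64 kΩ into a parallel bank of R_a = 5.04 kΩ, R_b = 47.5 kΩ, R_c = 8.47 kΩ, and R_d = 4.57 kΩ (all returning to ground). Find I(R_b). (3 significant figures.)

Parallel bank: R_p = 1/(1/5.04 + 1/47.5 + 1/8.47 + 1/4.57) = 1.797 kΩ.
V_A = 20.0 × 1.797/3.437 = 10.46 V.
Branch current I = V_A/R_b = 10.46/47.5 = 0.2202 mA.
(Check via current divider: I_total = 5.818 mA; share G_k/ΣG = 0.03784 → same result.)

I ≈ 0.220 mA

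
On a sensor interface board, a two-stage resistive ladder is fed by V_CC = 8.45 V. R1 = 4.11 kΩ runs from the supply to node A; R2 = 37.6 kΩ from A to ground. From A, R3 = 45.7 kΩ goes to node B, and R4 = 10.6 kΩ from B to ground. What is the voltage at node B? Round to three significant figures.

Node A sees R2 in parallel with the series input of stage 2, R3 + R4 = 56.30 kΩ.
Effective lower resistance at A: R2 ‖ 56.30 = 22.54 kΩ.
First divider: V_A = V_CC · 22.54/(4.11 + 22.54) = 7.147 V.
Then the unloaded second divider: V_B = V_A × R4/(R3+R4) = 7.147 × 0.1883 = 1.346 V.

V_B ≈ 1.35 V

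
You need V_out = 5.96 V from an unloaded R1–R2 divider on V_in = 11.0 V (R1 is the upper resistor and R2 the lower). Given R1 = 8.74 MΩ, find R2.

R2 ≈ 10.3 MΩ

The divider ratio is R2/(R1+R2) = 5.96/11.0 = 0.5418.
So R2 = R1 · V_out/(V_in − V_out) = 8.74 × 5.96/(11.0 − 5.96) = 8.74 × 1.183 = 10.34 MΩ.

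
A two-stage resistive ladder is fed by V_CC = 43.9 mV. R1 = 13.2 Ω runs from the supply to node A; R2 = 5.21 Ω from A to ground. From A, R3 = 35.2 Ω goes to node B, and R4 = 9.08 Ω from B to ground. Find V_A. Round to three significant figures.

The second stage (R3 + R4 = 44.28 Ω) loads node A in parallel with R2.
Effective lower resistance at A: R2 ‖ 44.28 = 4.662 Ω.
V_A = 43.9 × 4.662/(13.2 + 4.662) = 11.46 mV.

V_A ≈ 11.5 mV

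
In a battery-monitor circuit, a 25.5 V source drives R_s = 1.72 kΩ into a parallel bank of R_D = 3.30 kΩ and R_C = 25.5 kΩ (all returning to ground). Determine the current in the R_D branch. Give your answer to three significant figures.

I ≈ 4.86 mA

Equivalent of the parallel group: R_p = 2.922 kΩ.
Node voltage V_A = V_in · R_p/(R_s + R_p) = 25.5 × 0.6295 = 16.05 V.
I(R_D) = V_A / R_D = 16.05/3.30 = 4.864 mA.
(Check via current divider: I_total = 5.493 mA; share G_k/ΣG = 0.8854 → same result.)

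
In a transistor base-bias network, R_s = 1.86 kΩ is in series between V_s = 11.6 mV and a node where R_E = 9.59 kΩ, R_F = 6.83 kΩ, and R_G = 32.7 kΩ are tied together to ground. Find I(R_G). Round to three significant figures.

Equivalent of the parallel group: R_p = 3.555 kΩ.
V_A by voltage divider: V_A = 11.6 × 3.555/(1.86 + 3.555) = 7.616 mV.
Branch current I = V_A/R_G = 7.616/32.7 = 0.2329 µA.

I ≈ 0.233 µA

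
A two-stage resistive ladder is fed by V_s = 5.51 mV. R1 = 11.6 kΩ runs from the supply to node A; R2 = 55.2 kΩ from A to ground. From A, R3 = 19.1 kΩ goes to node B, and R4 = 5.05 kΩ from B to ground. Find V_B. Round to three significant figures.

V_B ≈ 0.682 mV

Node A sees R2 in parallel with the series input of stage 2, R3 + R4 = 24.15 kΩ.
R2 ‖ (R3+R4) = 16.80 kΩ.
V_A = 5.51 × 16.80/(11.6 + 16.80) = 3.259 mV.
Stage 2 is unloaded, so V_B = V_A · R4/(R3+R4) = 3.259 × 5.05/24.15 = 0.6816 mV.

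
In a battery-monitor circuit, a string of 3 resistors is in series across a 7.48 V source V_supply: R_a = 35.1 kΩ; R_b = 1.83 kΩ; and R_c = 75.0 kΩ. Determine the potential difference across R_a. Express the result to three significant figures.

V ≈ 2.35 V

Total series resistance ΣR = 35.1 + 1.83 + 75.0 = 111.9 kΩ.
Voltage divider: V = V_supply · (35.10 / 111.9) = 7.48 × 0.3136 = 2.346 V.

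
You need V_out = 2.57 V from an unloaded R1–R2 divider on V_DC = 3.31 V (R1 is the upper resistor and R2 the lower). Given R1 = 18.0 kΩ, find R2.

V_out/V_DC = R2/(R1+R2) = 0.7764.
Rearranging, R2 = R1·k/(1−k) = 18.0 × 3.473 = 62.51 kΩ.

R2 ≈ 62.5 kΩ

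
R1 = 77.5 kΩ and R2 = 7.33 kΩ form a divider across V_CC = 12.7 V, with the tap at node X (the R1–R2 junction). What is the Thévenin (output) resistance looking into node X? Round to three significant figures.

R_th ≈ 6.70 kΩ

Zeroing V_CC shorts the top of R1 to ground, so R_th = R1 ‖ R2 = 6.697 kΩ.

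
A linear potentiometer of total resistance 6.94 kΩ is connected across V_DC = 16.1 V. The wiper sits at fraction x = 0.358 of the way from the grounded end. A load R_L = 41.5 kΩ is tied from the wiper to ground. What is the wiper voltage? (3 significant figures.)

The pot divides into 4.455 kΩ above the wiper and 2.485 kΩ below.
R_L loads the lower segment: effective lower R = 2.344 kΩ.
V_out = 16.1 × 2.344/(4.455 + 2.344) = 5.550 V.
(Unloaded: V_out = x·V_DC = 5.76 V.)

V_out ≈ 5.55 V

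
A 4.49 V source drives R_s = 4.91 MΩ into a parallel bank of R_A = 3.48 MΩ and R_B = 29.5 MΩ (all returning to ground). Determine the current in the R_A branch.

Parallel bank: R_p = 1/(1/3.48 + 1/29.5) = 3.113 MΩ.
V_A = 4.49 × 3.113/8.023 = 1.742 V.
I(R_A) = V_A / R_A = 1.742/3.48 = 0.5006 µA.
(Equivalently: I_total = 0.5597 µA, then current-divider fraction G_k/ΣG = 0.8945.)

I ≈ 0.501 µA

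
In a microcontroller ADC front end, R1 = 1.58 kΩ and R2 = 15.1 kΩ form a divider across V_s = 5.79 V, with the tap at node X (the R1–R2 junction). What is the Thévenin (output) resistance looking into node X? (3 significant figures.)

R_th ≈ 1.43 kΩ

Looking into X with the source shorted: R_th = R1·R2/(R1+R2) = 1.580 × 15.1/16.68 = 1.430 kΩ.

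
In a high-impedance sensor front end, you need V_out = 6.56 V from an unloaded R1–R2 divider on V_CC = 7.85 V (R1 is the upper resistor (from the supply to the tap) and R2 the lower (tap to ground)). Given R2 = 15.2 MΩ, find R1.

R1 ≈ 2.99 MΩ

V_out/V_CC = R2/(R1+R2) = 0.8357.
R1 = R2·(1/k − 1) = 15.2 × 0.1966 = 2.989 MΩ.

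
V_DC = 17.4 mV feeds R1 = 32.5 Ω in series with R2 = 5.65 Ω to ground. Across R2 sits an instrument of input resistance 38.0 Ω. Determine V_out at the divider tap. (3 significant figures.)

The load sits in parallel with R2, giving an effective lower resistance R2' = R2·R_L/(R2+R_L) = 4.919 Ω.
Voltage divider with the loaded lower leg: V_out = 17.4 × 4.919/(32.5 + 4.919) = 17.4 × 0.1314 = 2.287 mV.
(Unloaded it would be 2.58 mV; the load pulls it down.)

V_out ≈ 2.29 mV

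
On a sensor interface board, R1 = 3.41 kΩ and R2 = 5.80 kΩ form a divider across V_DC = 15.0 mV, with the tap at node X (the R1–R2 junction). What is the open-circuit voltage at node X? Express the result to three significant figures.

With X open, the divider is unloaded: V_th = 15.0 × 5.80/9.210 = 9.446 mV.

V_th ≈ 9.45 mV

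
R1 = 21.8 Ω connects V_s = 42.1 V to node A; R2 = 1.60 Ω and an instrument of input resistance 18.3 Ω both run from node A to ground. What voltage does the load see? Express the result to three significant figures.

R2 ‖ R_L = (1.60 × 18.3)/(1.60 + 18.3) = 1.471 Ω.
Now apply the divider: V_out = 42.1 × 0.06323 = 2.662 V.

V_out ≈ 2.66 V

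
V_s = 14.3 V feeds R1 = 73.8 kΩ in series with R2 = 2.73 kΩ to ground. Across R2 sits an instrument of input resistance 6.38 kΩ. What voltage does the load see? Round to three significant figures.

V_out ≈ 0.361 V

The load sits in parallel with R2, giving an effective lower resistance R2' = R2·R_L/(R2+R_L) = 1.912 kΩ.
Then V_out = V_s · R2'/(R1 + R2') = 14.3 × 1.912/75.71 = 0.3611 V.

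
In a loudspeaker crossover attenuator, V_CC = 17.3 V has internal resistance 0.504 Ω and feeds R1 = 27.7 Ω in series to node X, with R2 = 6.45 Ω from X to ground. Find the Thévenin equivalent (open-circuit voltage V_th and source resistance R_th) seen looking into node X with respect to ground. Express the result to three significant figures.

V_th ≈ 3.22 V, R_th ≈ 5.25 Ω

R1' = 0.504 + 27.7 = 28.20 Ω (source resistance + R1).
With X open, the divider is unloaded: V_th = 17.3 × 6.45/34.65 = 3.220 V.
With V_CC suppressed (replaced by a short), R_th = R1' ‖ R2 = (28.20 × 6.45)/(28.20 + 6.45) = 5.249 Ω.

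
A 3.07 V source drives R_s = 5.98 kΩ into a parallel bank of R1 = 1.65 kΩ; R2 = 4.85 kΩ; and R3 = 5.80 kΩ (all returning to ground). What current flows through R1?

Combine the parallel branches: R_p = (1/1.65 + 1/4.85 + 1/5.80)⁻¹ = 1.016 kΩ.
V_A = 3.07 × 1.016/6.996 = 0.4457 V.
I(R1) = V_A / R1 = 0.4457/1.65 = 0.2701 mA.

I ≈ 0.270 mA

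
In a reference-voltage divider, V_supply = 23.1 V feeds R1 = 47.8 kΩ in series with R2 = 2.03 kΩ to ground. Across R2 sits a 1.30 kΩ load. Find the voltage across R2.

V_out ≈ 0.377 V

R2 ‖ R_L = (2.03 × 1.30)/(2.03 + 1.30) = 0.7925 kΩ.
Then V_out = V_supply · R2'/(R1 + R2') = 23.1 × 0.7925/48.59 = 0.3767 V.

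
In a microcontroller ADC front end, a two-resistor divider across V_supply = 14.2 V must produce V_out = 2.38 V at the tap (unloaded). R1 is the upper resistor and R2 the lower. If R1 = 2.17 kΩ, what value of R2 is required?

R2 ≈ 0.437 kΩ

V_out/V_supply = R2/(R1+R2) = 0.1676.
So R2 = R1 · V_out/(V_supply − V_out) = 2.17 × 2.38/(14.2 − 2.38) = 2.17 × 0.2014 = 0.4369 kΩ.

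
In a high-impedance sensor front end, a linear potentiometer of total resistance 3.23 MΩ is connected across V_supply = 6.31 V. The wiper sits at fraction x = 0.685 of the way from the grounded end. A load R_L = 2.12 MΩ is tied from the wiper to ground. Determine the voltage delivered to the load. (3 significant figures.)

V_out ≈ 3.25 V

The pot divides into 1.017 MΩ above the wiper and 2.213 MΩ below.
(x·R_p) ‖ R_L = 1.083 MΩ.
Loaded-divider output: V_out = 6.31 × 0.5155 = 3.253 V.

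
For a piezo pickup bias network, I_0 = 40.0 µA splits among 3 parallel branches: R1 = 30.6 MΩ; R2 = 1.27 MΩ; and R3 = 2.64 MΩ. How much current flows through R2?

I ≈ 26.3 µA

Total conductance ΣG = 1/30.6 + 1/1.27 + 1/2.64 = 1.199 (units of 1/MΩ).
Current divider: I(R2) = I_0 · G_k/ΣG = 40.0 × (0.7874/1.199) = 40.0 × 0.6568 = 26.27 µA.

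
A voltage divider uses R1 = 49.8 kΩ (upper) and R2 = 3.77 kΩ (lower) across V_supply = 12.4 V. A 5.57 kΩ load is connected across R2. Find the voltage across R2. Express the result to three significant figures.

V_out ≈ 0.536 V

The load sits in parallel with R2, giving an effective lower resistance R2' = R2·R_L/(R2+R_L) = 2.248 kΩ.
Then V_out = V_supply · R2'/(R1 + R2') = 12.4 × 2.248/52.05 = 0.5356 V.
(Unloaded it would be 0.873 V; the load pulls it down.)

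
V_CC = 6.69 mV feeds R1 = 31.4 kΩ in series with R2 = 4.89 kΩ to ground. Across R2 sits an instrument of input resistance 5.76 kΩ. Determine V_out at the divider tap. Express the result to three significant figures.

R2 ‖ R_L = (4.89 × 5.76)/(4.89 + 5.76) = 2.645 kΩ.
Then V_out = V_CC · R2'/(R1 + R2') = 6.69 × 2.645/34.04 = 0.5197 mV.

V_out ≈ 0.520 mV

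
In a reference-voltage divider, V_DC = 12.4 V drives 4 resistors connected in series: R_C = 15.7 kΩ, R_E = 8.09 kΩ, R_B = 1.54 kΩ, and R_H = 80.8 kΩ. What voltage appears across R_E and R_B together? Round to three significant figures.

Total series resistance ΣR = 15.7 + 8.09 + 1.54 + 80.8 = 106.1 kΩ.
R_{R_E..R_B} = 8.09 + 1.54 = 9.630 kΩ.
V = V_DC · R/ΣR = 12.4 × 0.09074 = 1.125 V.

V ≈ 1.13 V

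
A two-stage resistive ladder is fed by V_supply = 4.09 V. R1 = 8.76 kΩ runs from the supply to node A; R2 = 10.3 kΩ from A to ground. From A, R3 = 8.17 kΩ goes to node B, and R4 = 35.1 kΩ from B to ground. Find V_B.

V_B ≈ 1.62 V

The second stage (R3 + R4 = 43.27 kΩ) loads node A in parallel with R2.
Effective lower resistance at A: R2 ‖ 43.27 = 8.320 kΩ.
So V_A = 4.09 × 0.4871 = 1.992 V.
V_B = V_A × 0.8112 = 1.616 V.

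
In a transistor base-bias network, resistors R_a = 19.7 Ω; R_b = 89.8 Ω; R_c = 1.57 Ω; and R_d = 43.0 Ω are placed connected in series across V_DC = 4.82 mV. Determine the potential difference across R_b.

V ≈ 2.81 mV

Total series resistance ΣR = 19.7 + 89.8 + 1.57 + 43.0 = 154.1 Ω.
By the voltage-divider rule, V = 4.82 × 89.80/154.1 = 2.809 mV.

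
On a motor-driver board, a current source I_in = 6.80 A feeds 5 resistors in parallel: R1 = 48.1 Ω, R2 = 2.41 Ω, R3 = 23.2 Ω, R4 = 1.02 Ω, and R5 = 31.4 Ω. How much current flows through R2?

I ≈ 1.89 A

ΣG = 1/48.1 + 1/2.41 + 1/23.2 + 1/1.02 + 1/31.4 = 1.491.
R2 takes the fraction G_k/ΣG = 0.4149/1.491 = 0.2783, so I = 6.80 × 0.2783 = 1.892 A.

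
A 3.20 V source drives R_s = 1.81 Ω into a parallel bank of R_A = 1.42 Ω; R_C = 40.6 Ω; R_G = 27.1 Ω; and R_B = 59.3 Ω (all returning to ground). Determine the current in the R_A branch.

Combine the parallel branches: R_p = (1/1.42 + 1/40.6 + 1/27.1 + 1/59.3)⁻¹ = 1.278 Ω.
V_A = 3.20 × 1.278/3.088 = 1.324 V.
I(R_A) = V_A / R_A = 1.324/1.42 = 0.9325 A.

I ≈ 0.933 A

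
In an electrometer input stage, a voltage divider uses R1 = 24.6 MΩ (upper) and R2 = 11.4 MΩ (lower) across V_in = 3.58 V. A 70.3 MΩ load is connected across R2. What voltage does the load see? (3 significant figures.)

V_out ≈ 1.02 V

The load sits in parallel with R2, giving an effective lower resistance R2' = R2·R_L/(R2+R_L) = 9.809 MΩ.
Now apply the divider: V_out = 3.58 × 0.2851 = 1.021 V.
(Unloaded it would be 1.13 V; the load pulls it down.)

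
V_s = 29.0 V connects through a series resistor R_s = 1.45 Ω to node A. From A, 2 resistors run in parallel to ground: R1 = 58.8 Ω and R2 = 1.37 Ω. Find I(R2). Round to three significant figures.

Equivalent of the parallel group: R_p = 1.339 Ω.
V_A by voltage divider: V_A = 29.0 × 1.339/(1.45 + 1.339) = 13.92 V.
I(R2) = V_A / R2 = 13.92/1.37 = 10.16 A.

I ≈ 10.2 A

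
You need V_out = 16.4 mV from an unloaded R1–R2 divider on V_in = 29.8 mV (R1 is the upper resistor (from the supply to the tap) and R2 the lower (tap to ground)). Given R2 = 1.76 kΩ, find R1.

V_out/V_in = R2/(R1+R2) = 0.5503.
R1 = R2·(1/k − 1) = 1.76 × 0.8171 = 1.438 kΩ.

R1 ≈ 1.44 kΩ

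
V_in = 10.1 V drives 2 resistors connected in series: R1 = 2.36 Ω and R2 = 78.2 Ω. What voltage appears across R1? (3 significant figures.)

V ≈ 0.296 V

Total series resistance ΣR = 2.36 + 78.2 = 80.56 Ω.
V = V_in · R/ΣR = 10.1 × 0.02929 = 0.2959 V.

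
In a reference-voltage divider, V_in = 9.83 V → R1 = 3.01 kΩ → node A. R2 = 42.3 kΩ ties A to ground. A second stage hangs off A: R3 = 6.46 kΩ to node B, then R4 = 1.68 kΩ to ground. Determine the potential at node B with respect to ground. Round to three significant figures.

V_B ≈ 1.41 V

Looking into the second stage from A: R3 + R4 = 8.140 kΩ appears in parallel with R2.
R2 ‖ (R3+R4) = 6.826 kΩ.
First divider: V_A = V_in · 6.826/(3.01 + 6.826) = 6.822 V.
V_B = V_A × 0.2064 = 1.408 V.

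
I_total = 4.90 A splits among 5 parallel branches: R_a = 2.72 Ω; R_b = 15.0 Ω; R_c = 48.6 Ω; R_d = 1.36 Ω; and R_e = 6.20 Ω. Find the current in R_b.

ΣG = 1/2.72 + 1/15.0 + 1/48.6 + 1/1.36 + 1/6.20 = 1.351.
Current divider: I(R_b) = I_total · G_k/ΣG = 4.90 × (0.06667/1.351) = 4.90 × 0.04933 = 0.2417 A.

I ≈ 0.242 A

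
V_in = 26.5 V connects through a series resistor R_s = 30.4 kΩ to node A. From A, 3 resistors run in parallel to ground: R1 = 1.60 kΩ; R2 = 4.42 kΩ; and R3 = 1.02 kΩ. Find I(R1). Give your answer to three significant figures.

I ≈ 0.292 mA

Combine the parallel branches: R_p = (1/1.60 + 1/4.42 + 1/1.02)⁻¹ = 0.5460 kΩ.
Node voltage V_A = V_in · R_p/(R_s + R_p) = 26.5 × 0.01764 = 0.4675 V.
Branch current I = V_A/R1 = 0.4675/1.60 = 0.2922 mA.
(Equivalently: I_total = 0.8563 mA, then current-divider fraction G_k/ΣG = 0.3412.)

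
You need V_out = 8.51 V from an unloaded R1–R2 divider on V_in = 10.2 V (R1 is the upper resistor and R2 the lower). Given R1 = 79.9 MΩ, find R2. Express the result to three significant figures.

Required fraction k = V_out/V_in = 0.8343.
R2 = R1 · 0.8343/(1 − 0.8343) = 402.3 MΩ.

R2 ≈ 402 MΩ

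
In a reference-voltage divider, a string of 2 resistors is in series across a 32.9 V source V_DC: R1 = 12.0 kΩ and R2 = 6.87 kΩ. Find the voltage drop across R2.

ΣR = 12.0 + 6.87 = 18.87 kΩ.
By the voltage-divider rule, V = 32.9 × 6.870/18.87 = 11.98 V.

V ≈ 12.0 V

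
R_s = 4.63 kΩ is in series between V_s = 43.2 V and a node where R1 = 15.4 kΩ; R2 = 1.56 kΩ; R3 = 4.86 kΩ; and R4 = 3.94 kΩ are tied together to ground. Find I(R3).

Combine the parallel branches: R_p = (1/15.4 + 1/1.56 + 1/4.86 + 1/3.94)⁻¹ = 0.8580 kΩ.
Node voltage V_A = V_s · R_p/(R_s + R_p) = 43.2 × 0.1563 = 6.754 V.
I(R3) = V_A / R3 = 6.754/4.86 = 1.390 mA.

I ≈ 1.39 mA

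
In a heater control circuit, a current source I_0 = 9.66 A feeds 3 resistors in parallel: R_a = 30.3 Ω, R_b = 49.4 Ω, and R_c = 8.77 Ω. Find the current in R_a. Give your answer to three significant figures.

I ≈ 1.91 A

ΣG = 1/30.3 + 1/49.4 + 1/8.77 = 0.1673.
By the current-divider rule, I = I_0 · G_k/ΣG = 9.66 × 0.1973 = 1.906 A.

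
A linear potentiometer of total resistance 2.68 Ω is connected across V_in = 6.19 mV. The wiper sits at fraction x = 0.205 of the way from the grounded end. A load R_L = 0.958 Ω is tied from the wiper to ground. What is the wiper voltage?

V_out ≈ 0.872 mV

Lower segment x·R_p = 0.5494 Ω; upper segment (1−x)·R_p = 2.131 Ω.
Lower segment in parallel with the load: 0.5494 ‖ 0.958 = 0.3492 Ω.
Then V_out = V_in · 0.3492/(2.131 + 0.3492) = 0.8716 mV.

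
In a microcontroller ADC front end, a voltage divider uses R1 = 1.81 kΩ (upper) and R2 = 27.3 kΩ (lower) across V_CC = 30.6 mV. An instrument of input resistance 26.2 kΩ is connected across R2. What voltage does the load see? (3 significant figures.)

V_out ≈ 27.0 mV

First combine the lower leg with the load: R2 ‖ R_L = 13.37 kΩ.
Voltage divider with the loaded lower leg: V_out = 30.6 × 13.37/(1.81 + 13.37) = 30.6 × 0.8808 = 26.95 mV.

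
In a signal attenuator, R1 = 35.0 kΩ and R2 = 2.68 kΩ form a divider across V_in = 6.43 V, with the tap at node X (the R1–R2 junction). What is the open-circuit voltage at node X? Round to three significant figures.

V_th is the unloaded tap voltage: V_in · R2/(R1+R2) = 6.43 × 0.07113 = 0.4573 V.

V_th ≈ 0.457 V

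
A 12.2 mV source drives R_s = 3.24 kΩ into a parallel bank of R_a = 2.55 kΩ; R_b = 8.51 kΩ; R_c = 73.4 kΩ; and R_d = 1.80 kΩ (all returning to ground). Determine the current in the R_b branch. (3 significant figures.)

I ≈ 0.319 µA

Equivalent of the parallel group: R_p = 0.9269 kΩ.
Node voltage V_A = V_s · R_p/(R_s + R_p) = 12.2 × 0.2224 = 2.714 mV.
Branch current I = V_A/R_b = 2.714/8.51 = 0.3189 µA.
(Equivalently: I_total = 2.928 µA, then current-divider fraction G_k/ΣG = 0.1089.)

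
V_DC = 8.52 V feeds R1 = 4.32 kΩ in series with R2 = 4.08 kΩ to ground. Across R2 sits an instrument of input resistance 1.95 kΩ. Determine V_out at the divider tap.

R2 ‖ R_L = (4.08 × 1.95)/(4.08 + 1.95) = 1.319 kΩ.
Voltage divider with the loaded lower leg: V_out = 8.52 × 1.319/(4.32 + 1.319) = 8.52 × 0.2340 = 1.993 V.

V_out ≈ 1.99 V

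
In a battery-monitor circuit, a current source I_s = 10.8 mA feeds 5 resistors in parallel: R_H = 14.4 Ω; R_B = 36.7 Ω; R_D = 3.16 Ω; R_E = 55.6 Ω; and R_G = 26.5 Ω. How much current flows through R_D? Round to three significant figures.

Total conductance ΣG = 1/14.4 + 1/36.7 + 1/3.16 + 1/55.6 + 1/26.5 = 0.4689 (units of 1/Ω).
By the current-divider rule, I = I_s · G_k/ΣG = 10.8 × 0.6749 = 7.289 mA.

I ≈ 7.29 mA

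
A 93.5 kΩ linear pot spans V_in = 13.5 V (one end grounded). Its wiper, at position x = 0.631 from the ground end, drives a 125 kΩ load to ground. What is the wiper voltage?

Split the track: R_lower = x·R_p = 59.00 kΩ, R_upper = (1−x)·R_p = 34.50 kΩ.
R_L loads the lower segment: effective lower R = 40.08 kΩ.
V_out = 13.5 × 40.08/(34.50 + 40.08) = 7.255 V.
(Unloaded: V_out = x·V_in = 8.52 V.)

V_out ≈ 7.25 V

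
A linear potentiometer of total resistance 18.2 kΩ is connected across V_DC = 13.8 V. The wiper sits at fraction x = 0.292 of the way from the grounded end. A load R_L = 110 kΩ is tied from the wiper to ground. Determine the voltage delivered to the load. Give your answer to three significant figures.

V_out ≈ 3.90 V

Lower segment x·R_p = 5.314 kΩ; upper segment (1−x)·R_p = 12.89 kΩ.
(x·R_p) ‖ R_L = 5.069 kΩ.
V_out = 13.8 × 5.069/(12.89 + 5.069) = 3.896 V.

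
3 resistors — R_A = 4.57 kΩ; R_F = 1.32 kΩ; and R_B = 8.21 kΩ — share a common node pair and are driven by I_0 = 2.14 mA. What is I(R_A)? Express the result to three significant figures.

I ≈ 0.426 mA

Conductances: ΣG = 1/4.57 + 1/1.32 + 1/8.21 = 1.098 (1/kΩ).
By the current-divider rule, I = I_0 · G_k/ΣG = 2.14 × 0.1993 = 0.4264 mA.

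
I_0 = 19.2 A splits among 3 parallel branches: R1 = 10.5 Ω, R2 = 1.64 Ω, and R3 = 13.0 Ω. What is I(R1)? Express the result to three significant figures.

I ≈ 2.34 A

Total conductance ΣG = 1/10.5 + 1/1.64 + 1/13.0 = 0.7819 (units of 1/Ω).
By the current-divider rule, I = I_0 · G_k/ΣG = 19.2 × 0.1218 = 2.339 A.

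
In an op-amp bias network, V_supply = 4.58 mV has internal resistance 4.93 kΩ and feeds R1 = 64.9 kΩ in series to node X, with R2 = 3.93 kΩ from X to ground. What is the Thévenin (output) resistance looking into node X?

R_th ≈ 3.72 kΩ

R1' = 4.93 + 64.9 = 69.83 kΩ (source resistance + R1).
Zeroing V_supply shorts the top of R1' to ground, so R_th = R1' ‖ R2 = 3.721 kΩ.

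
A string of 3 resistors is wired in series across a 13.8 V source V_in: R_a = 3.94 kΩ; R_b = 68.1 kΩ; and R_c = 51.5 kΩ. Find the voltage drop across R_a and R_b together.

V ≈ 8.05 V

Total series resistance ΣR = 3.94 + 68.1 + 51.5 = 123.5 kΩ.
R_{R_a..R_b} = 3.94 + 68.1 = 72.04 kΩ.
V = V_in · R/ΣR = 13.8 × 0.5831 = 8.047 V.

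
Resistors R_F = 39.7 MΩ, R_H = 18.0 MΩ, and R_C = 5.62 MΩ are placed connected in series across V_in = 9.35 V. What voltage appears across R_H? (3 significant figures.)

V ≈ 2.66 V

Total series resistance ΣR = 39.7 + 18.0 + 5.62 = 63.32 MΩ.
Voltage divider: V = V_in · (18.00 / 63.32) = 9.35 × 0.2843 = 2.658 V.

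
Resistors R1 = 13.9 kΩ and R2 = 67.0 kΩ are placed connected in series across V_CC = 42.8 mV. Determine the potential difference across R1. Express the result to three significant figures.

V ≈ 7.35 mV

Series total: ΣR = 13.9 + 67.0 = 80.90 kΩ.
By the voltage-divider rule, V = 42.8 × 13.90/80.90 = 7.354 mV.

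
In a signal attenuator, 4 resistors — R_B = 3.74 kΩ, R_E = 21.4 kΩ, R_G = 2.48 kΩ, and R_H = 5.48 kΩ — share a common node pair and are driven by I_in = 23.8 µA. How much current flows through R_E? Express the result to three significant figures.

I ≈ 1.24 µA

ΣG = 1/3.74 + 1/21.4 + 1/2.48 + 1/5.48 = 0.8998.
R_E takes the fraction G_k/ΣG = 0.04673/0.8998 = 0.05193, so I = 23.8 × 0.05193 = 1.236 µA.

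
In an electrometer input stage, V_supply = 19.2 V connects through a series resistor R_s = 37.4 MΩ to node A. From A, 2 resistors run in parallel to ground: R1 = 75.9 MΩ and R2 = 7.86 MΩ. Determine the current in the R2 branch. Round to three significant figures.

I ≈ 0.391 µA

Equivalent of the parallel group: R_p = 7.122 MΩ.
V_A by voltage divider: V_A = 19.2 × 7.122/(37.4 + 7.122) = 3.071 V.
I(R2) = V_A / R2 = 3.071/7.86 = 0.3908 µA.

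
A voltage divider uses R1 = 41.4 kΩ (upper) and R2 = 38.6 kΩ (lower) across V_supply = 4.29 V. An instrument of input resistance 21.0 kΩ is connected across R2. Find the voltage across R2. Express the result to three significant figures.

R2 ‖ R_L = (38.6 × 21.0)/(38.6 + 21.0) = 13.60 kΩ.
Now apply the divider: V_out = 4.29 × 0.2473 = 1.061 V.
(Unloaded it would be 2.07 V; the load pulls it down.)

V_out ≈ 1.06 V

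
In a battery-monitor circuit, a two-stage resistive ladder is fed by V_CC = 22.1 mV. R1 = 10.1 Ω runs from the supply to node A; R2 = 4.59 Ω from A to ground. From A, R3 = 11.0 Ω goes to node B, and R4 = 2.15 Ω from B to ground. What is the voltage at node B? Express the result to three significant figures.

Looking into the second stage from A: R3 + R4 = 13.15 Ω appears in parallel with R2.
R2 ‖ (R3+R4) = 3.402 Ω.
So V_A = 22.1 × 0.2520 = 5.569 mV.
Then the unloaded second divider: V_B = V_A × R4/(R3+R4) = 5.569 × 0.1635 = 0.9105 mV.

V_B ≈ 0.910 mV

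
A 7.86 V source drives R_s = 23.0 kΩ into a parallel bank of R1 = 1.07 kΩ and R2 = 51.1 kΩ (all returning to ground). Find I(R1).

I ≈ 0.320 mA

Equivalent of the parallel group: R_p = 1.048 kΩ.
V_A by voltage divider: V_A = 7.86 × 1.048/(23.0 + 1.048) = 0.3426 V.
I(R1) = V_A / R1 = 0.3426/1.07 = 0.3201 mA.
(Check via current divider: I_total = 0.3268 mA; share G_k/ΣG = 0.9795 → same result.)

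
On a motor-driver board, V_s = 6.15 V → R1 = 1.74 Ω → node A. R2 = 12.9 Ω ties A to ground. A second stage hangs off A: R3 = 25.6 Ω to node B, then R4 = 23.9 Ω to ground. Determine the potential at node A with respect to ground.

V_A ≈ 5.26 V

Looking into the second stage from A: R3 + R4 = 49.50 Ω appears in parallel with R2.
R2 ‖ (R3+R4) = 10.23 Ω.
V_A = 6.15 × 10.23/(1.74 + 10.23) = 5.256 V.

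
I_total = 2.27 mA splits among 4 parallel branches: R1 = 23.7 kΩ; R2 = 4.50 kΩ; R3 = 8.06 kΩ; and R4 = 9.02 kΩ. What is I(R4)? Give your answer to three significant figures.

Conductances: ΣG = 1/23.7 + 1/4.50 + 1/8.06 + 1/9.02 = 0.4994 (1/kΩ).
Current divider: I(R4) = I_total · G_k/ΣG = 2.27 × (0.1109/0.4994) = 2.27 × 0.2220 = 0.5040 mA.

I ≈ 0.504 mA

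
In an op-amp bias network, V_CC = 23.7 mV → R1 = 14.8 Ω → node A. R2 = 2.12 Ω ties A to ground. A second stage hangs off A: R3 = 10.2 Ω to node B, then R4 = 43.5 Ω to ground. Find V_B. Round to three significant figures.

V_B ≈ 2.33 mV

Node A sees R2 in parallel with the series input of stage 2, R3 + R4 = 53.70 Ω.
R2 ‖ (R3+R4) = 2.039 Ω.
V_A = 23.7 × 2.039/(14.8 + 2.039) = 2.870 mV.
Then the unloaded second divider: V_B = V_A × R4/(R3+R4) = 2.870 × 0.8101 = 2.325 mV.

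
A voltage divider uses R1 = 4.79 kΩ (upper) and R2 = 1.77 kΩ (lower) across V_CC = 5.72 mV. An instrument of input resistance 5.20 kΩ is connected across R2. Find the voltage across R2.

First combine the lower leg with the load: R2 ‖ R_L = 1.321 kΩ.
Now apply the divider: V_out = 5.72 × 0.2161 = 1.236 mV.
(Unloaded it would be 1.54 mV; the load pulls it down.)

V_out ≈ 1.24 mV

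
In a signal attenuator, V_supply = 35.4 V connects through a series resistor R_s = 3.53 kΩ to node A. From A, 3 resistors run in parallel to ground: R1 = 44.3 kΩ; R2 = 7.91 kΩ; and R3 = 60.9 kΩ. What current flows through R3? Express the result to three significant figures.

I ≈ 0.367 mA

Equivalent of the parallel group: R_p = 6.045 kΩ.
V_A = 35.4 × 6.045/9.575 = 22.35 V.
Branch current I = V_A/R3 = 22.35/60.9 = 0.3670 mA.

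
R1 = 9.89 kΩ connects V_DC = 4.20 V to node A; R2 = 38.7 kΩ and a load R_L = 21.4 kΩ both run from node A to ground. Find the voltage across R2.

The load sits in parallel with R2, giving an effective lower resistance R2' = R2·R_L/(R2+R_L) = 13.78 kΩ.
Voltage divider with the loaded lower leg: V_out = 4.20 × 13.78/(9.89 + 13.78) = 4.20 × 0.5822 = 2.445 V.
(Unloaded it would be 3.35 V; the load pulls it down.)

V_out ≈ 2.45 V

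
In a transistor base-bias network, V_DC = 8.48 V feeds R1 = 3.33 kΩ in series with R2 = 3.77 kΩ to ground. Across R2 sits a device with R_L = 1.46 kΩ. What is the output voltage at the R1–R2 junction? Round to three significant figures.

V_out ≈ 2.04 V

The load sits in parallel with R2, giving an effective lower resistance R2' = R2·R_L/(R2+R_L) = 1.052 kΩ.
Now apply the divider: V_out = 8.48 × 0.2401 = 2.036 V.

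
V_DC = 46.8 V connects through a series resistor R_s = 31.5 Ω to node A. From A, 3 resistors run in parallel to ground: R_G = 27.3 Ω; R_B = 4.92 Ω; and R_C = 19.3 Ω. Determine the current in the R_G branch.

Parallel bank: R_p = 1/(1/27.3 + 1/4.92 + 1/19.3) = 3.428 Ω.
V_A = 46.8 × 3.428/34.93 = 4.593 V.
Branch current I = V_A/R_G = 4.593/27.3 = 0.1683 A.

I ≈ 0.168 A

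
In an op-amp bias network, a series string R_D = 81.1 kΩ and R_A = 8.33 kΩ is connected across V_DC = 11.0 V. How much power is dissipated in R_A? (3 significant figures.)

The common current is I = 11.0/89.43 = 0.1230 mA.
P(R_A) = I²·R_A = (0.1230)² × 8.33 = 0.1260 mW.

P ≈ 0.126 mW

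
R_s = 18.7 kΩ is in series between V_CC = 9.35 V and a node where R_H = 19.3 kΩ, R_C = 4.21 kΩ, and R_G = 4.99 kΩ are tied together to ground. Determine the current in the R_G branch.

I ≈ 0.184 mA

Combine the parallel branches: R_p = (1/19.3 + 1/4.21 + 1/4.99)⁻¹ = 2.042 kΩ.
V_A by voltage divider: V_A = 9.35 × 2.042/(18.7 + 2.042) = 0.9204 V.
I(R_G) = V_A / R_G = 0.9204/4.99 = 0.1845 mA.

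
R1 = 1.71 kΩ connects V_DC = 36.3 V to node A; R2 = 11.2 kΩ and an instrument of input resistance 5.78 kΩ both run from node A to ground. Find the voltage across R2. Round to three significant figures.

V_out ≈ 25.1 V

First combine the lower leg with the load: R2 ‖ R_L = 3.812 kΩ.
Voltage divider with the loaded lower leg: V_out = 36.3 × 3.812/(1.71 + 3.812) = 36.3 × 0.6904 = 25.06 V.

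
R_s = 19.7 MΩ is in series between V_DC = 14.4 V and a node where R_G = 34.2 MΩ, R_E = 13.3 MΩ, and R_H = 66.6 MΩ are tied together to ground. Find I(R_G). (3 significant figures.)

Equivalent of the parallel group: R_p = 8.372 MΩ.
V_A by voltage divider: V_A = 14.4 × 8.372/(19.7 + 8.372) = 4.295 V.
I(R_G) = V_A / R_G = 4.295/34.2 = 0.1256 µA.
(Equivalently: I_total = 0.5130 µA, then current-divider fraction G_k/ΣG = 0.2448.)

I ≈ 0.126 µA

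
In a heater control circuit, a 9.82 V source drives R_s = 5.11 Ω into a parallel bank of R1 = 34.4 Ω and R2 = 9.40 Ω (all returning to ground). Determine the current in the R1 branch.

I ≈ 0.169 A

Parallel bank: R_p = 1/(1/34.4 + 1/9.40) = 7.383 Ω.
V_A = 9.82 × 7.383/12.49 = 5.803 V.
I(R1) = V_A / R1 = 5.803/34.4 = 0.1687 A.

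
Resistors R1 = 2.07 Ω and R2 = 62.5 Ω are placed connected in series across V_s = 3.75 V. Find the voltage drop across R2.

V ≈ 3.63 V

Series total: ΣR = 2.07 + 62.5 = 64.57 Ω.
Voltage divider: V = V_s · (62.50 / 64.57) = 3.75 × 0.9679 = 3.630 V.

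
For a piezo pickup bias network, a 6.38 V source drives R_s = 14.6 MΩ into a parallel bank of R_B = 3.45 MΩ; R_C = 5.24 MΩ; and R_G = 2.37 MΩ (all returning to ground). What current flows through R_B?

Combine the parallel branches: R_p = (1/3.45 + 1/5.24 + 1/2.37)⁻¹ = 1.108 MΩ.
V_A by voltage divider: V_A = 6.38 × 1.108/(14.6 + 1.108) = 0.4500 V.
Branch current I = V_A/R_B = 0.4500/3.45 = 0.1304 µA.

I ≈ 0.130 µA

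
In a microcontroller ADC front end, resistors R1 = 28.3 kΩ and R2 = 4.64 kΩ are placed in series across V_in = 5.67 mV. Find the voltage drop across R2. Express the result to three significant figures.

ΣR = 28.3 + 4.64 = 32.94 kΩ.
Voltage divider: V = V_in · (4.640 / 32.94) = 5.67 × 0.1409 = 0.7987 mV.

V ≈ 0.799 mV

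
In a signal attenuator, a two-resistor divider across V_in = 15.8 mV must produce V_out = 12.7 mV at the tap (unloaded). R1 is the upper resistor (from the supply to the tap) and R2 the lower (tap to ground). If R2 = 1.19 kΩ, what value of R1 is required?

R1 ≈ 0.290 kΩ

Required fraction k = V_out/V_in = 0.8038.
R1 = R2·(1/k − 1) = 1.19 × 0.2441 = 0.2905 kΩ.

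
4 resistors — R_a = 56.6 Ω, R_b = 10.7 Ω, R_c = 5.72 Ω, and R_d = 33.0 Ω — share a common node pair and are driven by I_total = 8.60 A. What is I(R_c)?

Total conductance ΣG = 1/56.6 + 1/10.7 + 1/5.72 + 1/33.0 = 0.3163 (units of 1/Ω).
R_c takes the fraction G_k/ΣG = 0.1748/0.3163 = 0.5528, so I = 8.60 × 0.5528 = 4.754 A.

I ≈ 4.75 A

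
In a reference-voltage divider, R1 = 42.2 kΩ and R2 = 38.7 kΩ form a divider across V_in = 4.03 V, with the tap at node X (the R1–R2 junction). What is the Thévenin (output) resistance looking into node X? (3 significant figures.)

R_th ≈ 20.2 kΩ

Zeroing V_in shorts the top of R1 to ground, so R_th = R1 ‖ R2 = 20.19 kΩ.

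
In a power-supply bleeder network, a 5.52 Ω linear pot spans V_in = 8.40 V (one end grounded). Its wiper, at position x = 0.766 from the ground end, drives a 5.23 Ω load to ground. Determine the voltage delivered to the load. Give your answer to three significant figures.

Lower segment x·R_p = 4.228 Ω; upper segment (1−x)·R_p = 1.292 Ω.
Lower segment in parallel with the load: 4.228 ‖ 5.23 = 2.338 Ω.
Loaded-divider output: V_out = 8.40 × 0.6441 = 5.411 V.

V_out ≈ 5.41 V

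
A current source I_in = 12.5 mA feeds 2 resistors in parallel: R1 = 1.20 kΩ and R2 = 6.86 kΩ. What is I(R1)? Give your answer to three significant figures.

I ≈ 10.6 mA

For two parallel branches, I_k = I_in · (other R)/(sum of R).
I(R1) = 12.5 × 6.86/(1.20 + 6.86) = 12.5 × 0.8511 = 10.64 mA.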